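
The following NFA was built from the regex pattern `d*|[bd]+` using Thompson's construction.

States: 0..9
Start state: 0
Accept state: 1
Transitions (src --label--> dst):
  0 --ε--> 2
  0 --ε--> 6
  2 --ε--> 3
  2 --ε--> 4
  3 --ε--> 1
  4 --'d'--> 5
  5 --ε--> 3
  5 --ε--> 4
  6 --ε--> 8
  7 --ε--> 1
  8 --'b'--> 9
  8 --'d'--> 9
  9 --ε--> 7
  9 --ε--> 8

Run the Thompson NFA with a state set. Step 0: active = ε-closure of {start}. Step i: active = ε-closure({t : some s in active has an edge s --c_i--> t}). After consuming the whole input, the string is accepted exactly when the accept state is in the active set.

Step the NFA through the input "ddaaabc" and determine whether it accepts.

Answer: REJECT

Trace:
S₀ = ε-closure({0}) = {0,1,2,3,4,6,8}
'd' @ 1: {1,3,4,5,7,8,9}  [accepting]
'd' @ 2: {1,3,4,5,7,8,9}  [accepting]
'a' @ 3: {}  — dead — no transitions
rest 'aabc' ignored (set empty)
final: {}; accept 1 not in set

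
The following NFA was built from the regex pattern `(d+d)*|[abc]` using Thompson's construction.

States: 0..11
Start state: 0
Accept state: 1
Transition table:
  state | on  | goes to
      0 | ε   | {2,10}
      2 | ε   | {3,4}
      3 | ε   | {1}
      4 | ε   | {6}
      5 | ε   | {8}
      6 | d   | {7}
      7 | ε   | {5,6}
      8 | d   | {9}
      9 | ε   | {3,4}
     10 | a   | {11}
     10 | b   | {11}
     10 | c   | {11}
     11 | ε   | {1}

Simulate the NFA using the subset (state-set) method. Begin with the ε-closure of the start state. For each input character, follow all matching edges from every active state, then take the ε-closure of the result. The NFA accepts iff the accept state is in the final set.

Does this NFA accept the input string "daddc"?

Answer: REJECT

Trace:
initial (ε-close {0}): {0,1,2,3,4,6,10}
'd' @ 1: {5,6,7,8}
'a' @ 2: {}  — state set empty
rest 'ddc' ignored (set empty)
final: {}; accept 1 not in set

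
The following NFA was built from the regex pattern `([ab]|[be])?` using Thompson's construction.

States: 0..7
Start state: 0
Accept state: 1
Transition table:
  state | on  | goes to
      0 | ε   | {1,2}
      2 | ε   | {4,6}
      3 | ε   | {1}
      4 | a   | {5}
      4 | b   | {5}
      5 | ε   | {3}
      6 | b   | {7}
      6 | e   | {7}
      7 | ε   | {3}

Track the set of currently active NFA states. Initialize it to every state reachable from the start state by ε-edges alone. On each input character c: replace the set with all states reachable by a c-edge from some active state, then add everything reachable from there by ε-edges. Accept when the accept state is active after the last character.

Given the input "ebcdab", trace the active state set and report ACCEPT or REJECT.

Answer: REJECT

Steps:
S₀ = ε-closure({0}) = {0,1,2,4,6}
'e' @ 1: {1,3,7}  (accept∈set)
'b' @ 2: {}  — state set empty
rest 'cdab' ignored (set empty)
end set {} — state 1 not in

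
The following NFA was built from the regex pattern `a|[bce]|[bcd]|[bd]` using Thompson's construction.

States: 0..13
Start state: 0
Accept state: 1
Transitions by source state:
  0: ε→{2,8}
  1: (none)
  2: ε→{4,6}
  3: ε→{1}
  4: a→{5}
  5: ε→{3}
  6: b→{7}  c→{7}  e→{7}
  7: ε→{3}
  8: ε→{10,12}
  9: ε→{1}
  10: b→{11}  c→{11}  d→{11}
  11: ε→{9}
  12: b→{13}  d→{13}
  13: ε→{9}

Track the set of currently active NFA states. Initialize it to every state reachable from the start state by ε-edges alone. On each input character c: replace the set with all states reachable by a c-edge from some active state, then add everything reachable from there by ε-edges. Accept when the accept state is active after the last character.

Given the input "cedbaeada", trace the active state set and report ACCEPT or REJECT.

start: ε-closure({0}) = {0,2,4,6,8,10,12}
'c' @ 1: {1,3,7,9,11}  (accept∈set)
'e' @ 2: {}  — state set empty
rest 'dbaeada' ignored (set empty)
end set {} — state 1 not in

Answer: REJECT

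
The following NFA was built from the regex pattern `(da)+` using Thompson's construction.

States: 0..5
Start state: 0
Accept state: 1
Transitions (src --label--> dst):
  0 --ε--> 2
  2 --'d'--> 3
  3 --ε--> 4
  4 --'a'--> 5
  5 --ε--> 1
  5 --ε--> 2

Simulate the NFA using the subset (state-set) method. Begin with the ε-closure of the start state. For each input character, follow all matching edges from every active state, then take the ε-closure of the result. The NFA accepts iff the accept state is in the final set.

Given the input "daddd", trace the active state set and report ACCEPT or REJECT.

initial (ε-close {0}): {0,2}
'd' @ 1: {3,4}
'a' @ 2: {1,2,5}  [accepting]
'd' @ 3: {3,4}
'd' @ 4: {}  — dead — no transitions
rest 'd' ignored (set empty)
final: {}; accept 1 not in set

Answer: REJECT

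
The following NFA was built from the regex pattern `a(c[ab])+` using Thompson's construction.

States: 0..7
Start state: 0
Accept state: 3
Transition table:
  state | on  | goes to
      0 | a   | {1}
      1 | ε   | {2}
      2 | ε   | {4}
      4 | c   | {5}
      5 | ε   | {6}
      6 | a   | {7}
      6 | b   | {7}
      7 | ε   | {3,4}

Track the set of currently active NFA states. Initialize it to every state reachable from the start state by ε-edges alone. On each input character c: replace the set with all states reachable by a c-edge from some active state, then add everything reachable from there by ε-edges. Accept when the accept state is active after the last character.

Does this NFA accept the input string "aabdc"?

S₀ = ε-closure({0}) = {0}
'a' @ 1: {1,2,4}
'a' @ 2: {}  — no active states
rest 'bdc' ignored (set empty)
final: {}; accept 3 not in set

Answer: REJECT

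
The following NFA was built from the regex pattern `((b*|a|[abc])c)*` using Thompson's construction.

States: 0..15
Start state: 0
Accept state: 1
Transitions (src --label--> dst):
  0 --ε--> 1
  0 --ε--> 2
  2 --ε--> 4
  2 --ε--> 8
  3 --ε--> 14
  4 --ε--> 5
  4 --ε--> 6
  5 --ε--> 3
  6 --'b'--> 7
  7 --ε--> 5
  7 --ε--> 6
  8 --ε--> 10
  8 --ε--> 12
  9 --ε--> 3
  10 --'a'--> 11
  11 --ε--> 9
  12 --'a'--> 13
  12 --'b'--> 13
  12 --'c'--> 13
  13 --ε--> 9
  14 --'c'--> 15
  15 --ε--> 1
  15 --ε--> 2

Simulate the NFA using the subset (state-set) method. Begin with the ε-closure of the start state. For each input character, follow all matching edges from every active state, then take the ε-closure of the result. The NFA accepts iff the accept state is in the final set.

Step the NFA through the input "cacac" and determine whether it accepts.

S₀ = ε-closure({0}) = {0,1,2,3,4,5,6,8,10,12,14}
'c' @ 1: {1,2,3,4,5,6,8,9,10,12,13,14,15}  (accept∈set)
'a' @ 2: {3,9,11,13,14}
'c' @ 3: {1,2,3,4,5,6,8,10,12,14,15}  (accept∈set)
'a' @ 4: {3,9,11,13,14}
'c' @ 5: {1,2,3,4,5,6,8,10,12,14,15}  (accept∈set)
final: {1,2,3,4,5,6,8,10,12,14,15}; accept 1 in set

Answer: ACCEPT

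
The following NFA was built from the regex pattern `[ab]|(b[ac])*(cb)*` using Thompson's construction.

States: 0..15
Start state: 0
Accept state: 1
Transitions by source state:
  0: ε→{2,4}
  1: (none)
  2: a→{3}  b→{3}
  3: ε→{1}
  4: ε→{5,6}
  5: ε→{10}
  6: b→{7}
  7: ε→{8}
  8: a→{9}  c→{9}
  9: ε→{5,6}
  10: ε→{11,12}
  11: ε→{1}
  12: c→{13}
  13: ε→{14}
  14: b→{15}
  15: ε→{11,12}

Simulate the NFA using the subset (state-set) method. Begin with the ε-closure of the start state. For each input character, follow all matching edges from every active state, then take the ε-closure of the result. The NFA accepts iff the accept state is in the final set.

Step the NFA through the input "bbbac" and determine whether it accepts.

Answer: REJECT

Derivation:
initial (ε-close {0}): {0,1,2,4,5,6,10,11,12}
'b' @ 1: {1,3,7,8}  ✓accept
'b' @ 2: {}  — state set empty
rest 'bac' ignored (set empty)
final: {}; accept 1 not in set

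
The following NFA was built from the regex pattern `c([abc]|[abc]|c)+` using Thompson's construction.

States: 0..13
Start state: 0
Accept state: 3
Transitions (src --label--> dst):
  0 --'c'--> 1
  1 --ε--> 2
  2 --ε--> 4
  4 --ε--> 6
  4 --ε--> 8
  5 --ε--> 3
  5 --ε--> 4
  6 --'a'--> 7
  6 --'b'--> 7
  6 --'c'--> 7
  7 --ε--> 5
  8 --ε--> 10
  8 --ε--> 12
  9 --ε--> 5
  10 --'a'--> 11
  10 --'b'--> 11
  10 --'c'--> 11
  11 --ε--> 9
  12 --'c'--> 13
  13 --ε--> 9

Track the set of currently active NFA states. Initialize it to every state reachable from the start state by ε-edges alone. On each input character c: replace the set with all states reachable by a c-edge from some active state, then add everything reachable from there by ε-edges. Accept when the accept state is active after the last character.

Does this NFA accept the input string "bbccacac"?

Answer: REJECT

Trace:
start: ε-closure({0}) = {0}
'b' @ 1: {}  — no active states
rest 'bccacac' ignored (set empty)
final: {}; accept 3 not in set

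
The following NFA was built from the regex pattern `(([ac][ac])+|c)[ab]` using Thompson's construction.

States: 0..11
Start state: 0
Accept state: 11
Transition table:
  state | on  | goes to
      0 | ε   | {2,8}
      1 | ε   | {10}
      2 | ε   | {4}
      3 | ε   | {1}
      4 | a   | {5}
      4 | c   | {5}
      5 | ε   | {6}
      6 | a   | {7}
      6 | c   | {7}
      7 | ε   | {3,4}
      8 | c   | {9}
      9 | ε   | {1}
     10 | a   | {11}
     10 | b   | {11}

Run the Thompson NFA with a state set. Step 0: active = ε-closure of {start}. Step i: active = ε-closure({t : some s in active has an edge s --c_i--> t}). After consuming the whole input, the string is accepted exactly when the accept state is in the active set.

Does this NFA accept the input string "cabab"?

Answer: REJECT

Trace:
S₀ = ε-closure({0}) = {0,2,4,8}
'c' @ 1: {1,5,6,9,10}
'a' @ 2: {1,3,4,7,10,11}  ✓accept
'b' @ 3: {11}  ✓accept
'a' @ 4: {}  — no active states
rest 'b' ignored (set empty)
final: {}; accept 11 not in set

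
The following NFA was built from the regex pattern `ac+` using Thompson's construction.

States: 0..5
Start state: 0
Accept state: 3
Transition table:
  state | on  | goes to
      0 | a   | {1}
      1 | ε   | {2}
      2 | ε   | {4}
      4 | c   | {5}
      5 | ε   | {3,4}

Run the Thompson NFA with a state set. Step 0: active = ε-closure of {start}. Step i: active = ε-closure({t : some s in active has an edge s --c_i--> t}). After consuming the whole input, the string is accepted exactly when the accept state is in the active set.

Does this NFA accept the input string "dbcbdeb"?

Answer: REJECT

Derivation:
start: ε-closure({0}) = {0}
'd' @ 1: {}  — dead — no transitions
rest 'bcbdeb' ignored (set empty)
after full input: {}  (accept=3 not in)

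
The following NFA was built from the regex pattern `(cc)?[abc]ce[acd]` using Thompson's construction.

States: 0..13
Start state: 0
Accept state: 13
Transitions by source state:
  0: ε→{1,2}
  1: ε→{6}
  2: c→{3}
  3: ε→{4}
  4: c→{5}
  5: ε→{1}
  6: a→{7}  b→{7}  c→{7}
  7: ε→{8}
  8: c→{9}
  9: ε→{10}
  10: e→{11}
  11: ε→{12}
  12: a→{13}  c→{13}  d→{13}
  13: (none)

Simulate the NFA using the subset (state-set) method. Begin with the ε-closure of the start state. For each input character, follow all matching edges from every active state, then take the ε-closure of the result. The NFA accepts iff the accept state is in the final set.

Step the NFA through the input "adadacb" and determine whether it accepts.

S₀ = ε-closure({0}) = {0,1,2,6}
'a' @ 1: {7,8}
'd' @ 2: {}  — state set empty
rest 'adacb' ignored (set empty)
after full input: {}  (accept=13 not in)

Answer: REJECT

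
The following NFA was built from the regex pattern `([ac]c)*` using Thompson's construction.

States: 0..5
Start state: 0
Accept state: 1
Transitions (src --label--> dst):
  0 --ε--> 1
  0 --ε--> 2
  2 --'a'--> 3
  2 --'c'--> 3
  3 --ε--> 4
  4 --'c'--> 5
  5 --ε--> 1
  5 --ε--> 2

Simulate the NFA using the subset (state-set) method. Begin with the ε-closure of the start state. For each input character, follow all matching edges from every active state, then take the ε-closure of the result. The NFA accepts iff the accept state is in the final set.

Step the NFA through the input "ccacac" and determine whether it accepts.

Answer: ACCEPT

Steps:
S₀ = ε-closure({0}) = {0,1,2}
'c' @ 1: {3,4}
'c' @ 2: {1,2,5}  [accepting]
'a' @ 3: {3,4}
'c' @ 4: {1,2,5}  [accepting]
'a' @ 5: {3,4}
'c' @ 6: {1,2,5}  [accepting]
final: {1,2,5}; accept 1 in set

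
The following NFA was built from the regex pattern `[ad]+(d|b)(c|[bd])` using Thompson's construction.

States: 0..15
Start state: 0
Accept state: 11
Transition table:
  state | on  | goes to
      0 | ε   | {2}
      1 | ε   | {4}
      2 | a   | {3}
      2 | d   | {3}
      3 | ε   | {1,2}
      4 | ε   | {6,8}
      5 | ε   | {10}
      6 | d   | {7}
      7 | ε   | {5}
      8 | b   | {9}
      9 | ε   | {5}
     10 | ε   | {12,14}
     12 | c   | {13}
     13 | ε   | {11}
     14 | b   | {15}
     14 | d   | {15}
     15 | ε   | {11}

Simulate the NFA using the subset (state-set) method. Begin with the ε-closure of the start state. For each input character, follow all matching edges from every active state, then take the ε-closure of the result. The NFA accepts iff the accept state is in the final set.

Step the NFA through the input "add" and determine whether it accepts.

Answer: ACCEPT

Trace:
start: ε-closure({0}) = {0,2}
'a' @ 1: {1,2,3,4,6,8}
'd' @ 2: {1,2,3,4,5,6,7,8,10,12,14}
'd' @ 3: {1,2,3,4,5,6,7,8,10,11,12,14,15}  ✓accept
after full input: {1,2,3,4,5,6,7,8,10,11,12,14,15}  (accept=11 in)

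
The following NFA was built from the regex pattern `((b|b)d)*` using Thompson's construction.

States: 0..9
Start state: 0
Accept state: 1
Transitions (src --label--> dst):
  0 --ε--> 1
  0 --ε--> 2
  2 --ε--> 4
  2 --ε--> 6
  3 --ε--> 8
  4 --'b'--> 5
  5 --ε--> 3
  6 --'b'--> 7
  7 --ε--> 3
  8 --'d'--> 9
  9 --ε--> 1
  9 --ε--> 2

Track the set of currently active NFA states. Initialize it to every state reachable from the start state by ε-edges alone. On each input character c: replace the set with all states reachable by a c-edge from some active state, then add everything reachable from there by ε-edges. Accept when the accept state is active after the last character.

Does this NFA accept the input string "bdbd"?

start: ε-closure({0}) = {0,1,2,4,6}
'b' @ 1: {3,5,7,8}
'd' @ 2: {1,2,4,6,9}  (accept∈set)
'b' @ 3: {3,5,7,8}
'd' @ 4: {1,2,4,6,9}  (accept∈set)
final: {1,2,4,6,9}; accept 1 in set

Answer: ACCEPT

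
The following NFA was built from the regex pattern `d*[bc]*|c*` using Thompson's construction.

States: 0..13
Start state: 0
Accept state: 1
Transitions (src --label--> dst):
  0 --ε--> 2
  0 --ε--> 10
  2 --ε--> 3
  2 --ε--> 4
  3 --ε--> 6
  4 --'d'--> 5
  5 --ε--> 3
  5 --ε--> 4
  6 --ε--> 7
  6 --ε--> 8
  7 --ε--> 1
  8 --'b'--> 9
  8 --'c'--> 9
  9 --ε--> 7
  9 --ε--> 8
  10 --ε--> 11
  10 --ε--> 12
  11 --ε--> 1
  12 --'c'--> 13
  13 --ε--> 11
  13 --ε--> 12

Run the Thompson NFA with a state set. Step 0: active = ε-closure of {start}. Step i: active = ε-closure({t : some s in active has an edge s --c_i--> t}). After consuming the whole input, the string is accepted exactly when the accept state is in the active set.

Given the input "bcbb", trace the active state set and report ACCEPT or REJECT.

Answer: ACCEPT

Derivation:
S₀ = ε-closure({0}) = {0,1,2,3,4,6,7,8,10,11,12}
'b' @ 1: {1,7,8,9}  [accepting]
'c' @ 2: {1,7,8,9}  [accepting]
'b' @ 3: {1,7,8,9}  [accepting]
'b' @ 4: {1,7,8,9}  [accepting]
after full input: {1,7,8,9}  (accept=1 in)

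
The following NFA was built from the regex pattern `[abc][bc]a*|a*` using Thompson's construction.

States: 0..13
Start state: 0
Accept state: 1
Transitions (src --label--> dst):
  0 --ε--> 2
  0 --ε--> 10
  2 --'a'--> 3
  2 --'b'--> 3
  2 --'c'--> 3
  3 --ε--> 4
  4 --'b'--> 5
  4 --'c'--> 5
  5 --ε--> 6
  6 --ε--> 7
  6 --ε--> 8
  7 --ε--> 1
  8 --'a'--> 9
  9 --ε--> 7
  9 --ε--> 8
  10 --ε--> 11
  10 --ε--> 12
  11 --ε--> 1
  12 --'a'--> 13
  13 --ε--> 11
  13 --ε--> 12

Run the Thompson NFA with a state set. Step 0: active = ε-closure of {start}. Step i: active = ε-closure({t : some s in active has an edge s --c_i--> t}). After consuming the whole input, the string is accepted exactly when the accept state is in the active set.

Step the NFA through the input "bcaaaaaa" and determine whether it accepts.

start: ε-closure({0}) = {0,1,2,10,11,12}
'b' @ 1: {3,4}
'c' @ 2: {1,5,6,7,8}  ✓accept
'a' @ 3: {1,7,8,9}  ✓accept
'a' @ 4: {1,7,8,9}  ✓accept
'a' @ 5: {1,7,8,9}  ✓accept
'a' @ 6: {1,7,8,9}  ✓accept
'a' @ 7: {1,7,8,9}  ✓accept
'a' @ 8: {1,7,8,9}  ✓accept
after full input: {1,7,8,9}  (accept=1 in)

Answer: ACCEPT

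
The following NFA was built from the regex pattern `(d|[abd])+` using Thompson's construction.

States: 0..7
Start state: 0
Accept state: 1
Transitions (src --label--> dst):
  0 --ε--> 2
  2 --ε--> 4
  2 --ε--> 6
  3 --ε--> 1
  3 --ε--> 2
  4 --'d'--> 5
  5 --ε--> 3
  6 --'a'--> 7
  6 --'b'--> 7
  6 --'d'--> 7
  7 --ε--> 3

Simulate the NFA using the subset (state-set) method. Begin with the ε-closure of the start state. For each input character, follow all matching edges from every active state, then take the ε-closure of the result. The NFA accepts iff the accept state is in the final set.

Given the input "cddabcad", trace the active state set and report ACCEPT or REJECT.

start: ε-closure({0}) = {0,2,4,6}
'c' @ 1: {}  — no active states
rest 'ddabcad' ignored (set empty)
after full input: {}  (accept=1 not in)

Answer: REJECT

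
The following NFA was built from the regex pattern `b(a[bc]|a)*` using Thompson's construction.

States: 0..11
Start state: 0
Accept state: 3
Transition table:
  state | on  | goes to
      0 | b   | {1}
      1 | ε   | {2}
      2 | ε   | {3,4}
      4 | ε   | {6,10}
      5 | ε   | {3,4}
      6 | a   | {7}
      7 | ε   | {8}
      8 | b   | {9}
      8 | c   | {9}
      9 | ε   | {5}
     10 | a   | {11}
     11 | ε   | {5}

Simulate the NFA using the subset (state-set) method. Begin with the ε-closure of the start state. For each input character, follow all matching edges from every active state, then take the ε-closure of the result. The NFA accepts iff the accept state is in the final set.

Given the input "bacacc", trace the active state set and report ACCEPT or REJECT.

Answer: REJECT

Steps:
initial (ε-close {0}): {0}
'b' @ 1: {1,2,3,4,6,10}  [accepting]
'a' @ 2: {3,4,5,6,7,8,10,11}  [accepting]
'c' @ 3: {3,4,5,6,9,10}  [accepting]
'a' @ 4: {3,4,5,6,7,8,10,11}  [accepting]
'c' @ 5: {3,4,5,6,9,10}  [accepting]
'c' @ 6: {}  — state set empty
end set {} — state 3 not in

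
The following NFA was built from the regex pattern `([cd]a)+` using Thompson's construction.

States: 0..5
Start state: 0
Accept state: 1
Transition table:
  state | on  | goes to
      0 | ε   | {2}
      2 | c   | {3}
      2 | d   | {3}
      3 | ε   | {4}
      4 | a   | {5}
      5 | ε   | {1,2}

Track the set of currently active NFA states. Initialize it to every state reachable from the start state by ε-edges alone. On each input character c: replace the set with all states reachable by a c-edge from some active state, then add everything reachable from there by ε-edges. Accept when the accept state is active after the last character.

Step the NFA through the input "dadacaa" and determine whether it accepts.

start: ε-closure({0}) = {0,2}
'd' @ 1: {3,4}
'a' @ 2: {1,2,5}  (accept∈set)
'd' @ 3: {3,4}
'a' @ 4: {1,2,5}  (accept∈set)
'c' @ 5: {3,4}
'a' @ 6: {1,2,5}  (accept∈set)
'a' @ 7: {}  — state set empty
final: {}; accept 1 not in set

Answer: REJECT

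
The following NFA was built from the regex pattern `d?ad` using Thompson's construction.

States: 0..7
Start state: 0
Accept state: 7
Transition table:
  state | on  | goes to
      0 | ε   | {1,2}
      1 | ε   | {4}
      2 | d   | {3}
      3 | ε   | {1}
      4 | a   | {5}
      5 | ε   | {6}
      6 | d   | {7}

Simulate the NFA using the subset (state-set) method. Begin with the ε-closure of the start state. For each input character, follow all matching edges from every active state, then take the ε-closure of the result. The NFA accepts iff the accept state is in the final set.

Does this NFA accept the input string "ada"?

initial (ε-close {0}): {0,1,2,4}
'a' @ 1: {5,6}
'd' @ 2: {7}  (accept∈set)
'a' @ 3: {}  — dead — no transitions
final: {}; accept 7 not in set

Answer: REJECT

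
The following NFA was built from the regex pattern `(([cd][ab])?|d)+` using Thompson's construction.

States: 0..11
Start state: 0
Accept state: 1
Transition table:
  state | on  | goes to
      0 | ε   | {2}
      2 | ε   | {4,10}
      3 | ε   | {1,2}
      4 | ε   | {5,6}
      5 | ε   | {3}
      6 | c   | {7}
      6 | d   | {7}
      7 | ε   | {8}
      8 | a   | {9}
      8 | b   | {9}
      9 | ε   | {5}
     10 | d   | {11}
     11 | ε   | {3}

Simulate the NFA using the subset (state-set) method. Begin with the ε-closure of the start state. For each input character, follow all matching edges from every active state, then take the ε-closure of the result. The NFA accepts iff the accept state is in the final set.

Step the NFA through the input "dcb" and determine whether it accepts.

initial (ε-close {0}): {0,1,2,3,4,5,6,10}
'd' @ 1: {1,2,3,4,5,6,7,8,10,11}  ✓accept
'c' @ 2: {7,8}
'b' @ 3: {1,2,3,4,5,6,9,10}  ✓accept
end set {1,2,3,4,5,6,9,10} — state 1 in

Answer: ACCEPT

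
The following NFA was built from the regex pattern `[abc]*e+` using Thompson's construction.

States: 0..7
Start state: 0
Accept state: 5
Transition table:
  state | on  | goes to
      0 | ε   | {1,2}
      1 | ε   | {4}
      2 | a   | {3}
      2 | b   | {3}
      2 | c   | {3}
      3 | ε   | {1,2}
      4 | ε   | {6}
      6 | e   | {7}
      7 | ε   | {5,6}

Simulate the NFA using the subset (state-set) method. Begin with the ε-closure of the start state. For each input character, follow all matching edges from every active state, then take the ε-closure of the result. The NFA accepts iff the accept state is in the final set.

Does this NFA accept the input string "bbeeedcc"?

S₀ = ε-closure({0}) = {0,1,2,4,6}
'b' @ 1: {1,2,3,4,6}
'b' @ 2: {1,2,3,4,6}
'e' @ 3: {5,6,7}  (accept∈set)
'e' @ 4: {5,6,7}  (accept∈set)
'e' @ 5: {5,6,7}  (accept∈set)
'd' @ 6: {}  — dead — no transitions
rest 'cc' ignored (set empty)
after full input: {}  (accept=5 not in)

Answer: REJECT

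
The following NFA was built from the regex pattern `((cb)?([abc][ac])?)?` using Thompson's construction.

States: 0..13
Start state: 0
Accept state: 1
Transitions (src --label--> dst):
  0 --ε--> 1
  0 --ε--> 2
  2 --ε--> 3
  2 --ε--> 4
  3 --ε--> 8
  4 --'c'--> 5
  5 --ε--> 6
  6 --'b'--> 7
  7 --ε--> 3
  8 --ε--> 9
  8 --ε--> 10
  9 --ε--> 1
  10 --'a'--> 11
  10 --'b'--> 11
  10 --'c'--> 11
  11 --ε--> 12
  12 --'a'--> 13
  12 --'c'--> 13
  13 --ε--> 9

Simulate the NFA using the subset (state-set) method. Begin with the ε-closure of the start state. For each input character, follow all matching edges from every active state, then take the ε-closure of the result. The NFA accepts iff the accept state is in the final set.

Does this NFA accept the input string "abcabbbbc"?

S₀ = ε-closure({0}) = {0,1,2,3,4,8,9,10}
'a' @ 1: {11,12}
'b' @ 2: {}  — no active states
rest 'cabbbbc' ignored (set empty)
end set {} — state 1 not in

Answer: REJECT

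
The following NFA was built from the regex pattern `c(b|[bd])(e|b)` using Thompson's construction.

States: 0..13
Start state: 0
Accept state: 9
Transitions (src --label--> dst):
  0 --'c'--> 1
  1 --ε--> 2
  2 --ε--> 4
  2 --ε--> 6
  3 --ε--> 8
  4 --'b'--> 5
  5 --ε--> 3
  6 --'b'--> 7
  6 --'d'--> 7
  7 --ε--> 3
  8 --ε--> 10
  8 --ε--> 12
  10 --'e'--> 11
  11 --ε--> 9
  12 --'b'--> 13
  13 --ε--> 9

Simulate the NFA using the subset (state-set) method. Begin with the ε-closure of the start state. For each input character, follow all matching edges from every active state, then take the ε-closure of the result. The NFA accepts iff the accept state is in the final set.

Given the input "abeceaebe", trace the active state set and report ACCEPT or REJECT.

start: ε-closure({0}) = {0}
'a' @ 1: {}  — dead — no transitions
rest 'beceaebe' ignored (set empty)
after full input: {}  (accept=9 not in)

Answer: REJECT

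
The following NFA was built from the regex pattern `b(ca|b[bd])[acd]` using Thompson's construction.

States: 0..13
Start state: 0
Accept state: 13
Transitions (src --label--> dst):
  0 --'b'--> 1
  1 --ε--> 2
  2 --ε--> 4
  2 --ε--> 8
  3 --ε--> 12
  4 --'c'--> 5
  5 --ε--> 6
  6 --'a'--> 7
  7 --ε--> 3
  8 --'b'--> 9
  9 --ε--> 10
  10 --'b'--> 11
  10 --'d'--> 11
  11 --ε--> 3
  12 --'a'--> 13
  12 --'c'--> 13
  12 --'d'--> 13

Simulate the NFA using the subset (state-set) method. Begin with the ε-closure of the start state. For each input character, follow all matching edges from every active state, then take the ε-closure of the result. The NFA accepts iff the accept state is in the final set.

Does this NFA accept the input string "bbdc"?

Answer: ACCEPT

Derivation:
S₀ = ε-closure({0}) = {0}
'b' @ 1: {1,2,4,8}
'b' @ 2: {9,10}
'd' @ 3: {3,11,12}
'c' @ 4: {13}  ✓accept
end set {13} — state 13 in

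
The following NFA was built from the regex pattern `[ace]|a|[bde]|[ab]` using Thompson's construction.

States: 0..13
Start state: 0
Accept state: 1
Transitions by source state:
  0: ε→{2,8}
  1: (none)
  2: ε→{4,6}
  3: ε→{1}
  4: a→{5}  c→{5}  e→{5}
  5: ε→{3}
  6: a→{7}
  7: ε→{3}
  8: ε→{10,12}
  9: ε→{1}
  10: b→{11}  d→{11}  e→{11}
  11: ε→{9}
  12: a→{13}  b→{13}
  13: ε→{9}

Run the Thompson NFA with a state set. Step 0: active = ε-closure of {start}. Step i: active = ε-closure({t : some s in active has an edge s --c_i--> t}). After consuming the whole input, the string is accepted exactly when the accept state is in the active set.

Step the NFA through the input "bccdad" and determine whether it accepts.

Answer: REJECT

Derivation:
initial (ε-close {0}): {0,2,4,6,8,10,12}
'b' @ 1: {1,9,11,13}  [accepting]
'c' @ 2: {}  — dead — no transitions
rest 'cdad' ignored (set empty)
after full input: {}  (accept=1 not in)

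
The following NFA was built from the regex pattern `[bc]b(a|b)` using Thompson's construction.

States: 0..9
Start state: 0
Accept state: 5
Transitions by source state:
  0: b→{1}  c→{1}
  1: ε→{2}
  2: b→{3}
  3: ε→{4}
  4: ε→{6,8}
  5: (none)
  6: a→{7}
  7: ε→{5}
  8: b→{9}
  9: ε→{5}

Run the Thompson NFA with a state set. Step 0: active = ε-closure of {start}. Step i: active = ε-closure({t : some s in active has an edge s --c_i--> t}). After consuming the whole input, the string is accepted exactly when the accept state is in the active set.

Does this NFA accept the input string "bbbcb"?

S₀ = ε-closure({0}) = {0}
'b' @ 1: {1,2}
'b' @ 2: {3,4,6,8}
'b' @ 3: {5,9}  ✓accept
'c' @ 4: {}  — no active states
rest 'b' ignored (set empty)
after full input: {}  (accept=5 not in)

Answer: REJECT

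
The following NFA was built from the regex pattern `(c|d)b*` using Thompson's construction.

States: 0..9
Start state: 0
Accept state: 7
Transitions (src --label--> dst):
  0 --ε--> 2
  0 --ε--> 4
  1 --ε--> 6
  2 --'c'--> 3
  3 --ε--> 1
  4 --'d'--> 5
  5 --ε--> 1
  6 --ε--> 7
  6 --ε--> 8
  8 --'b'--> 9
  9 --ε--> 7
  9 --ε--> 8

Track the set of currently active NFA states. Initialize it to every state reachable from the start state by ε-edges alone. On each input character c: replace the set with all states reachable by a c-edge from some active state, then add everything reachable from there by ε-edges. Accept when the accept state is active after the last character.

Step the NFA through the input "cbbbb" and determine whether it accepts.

Answer: ACCEPT

Derivation:
S₀ = ε-closure({0}) = {0,2,4}
'c' @ 1: {1,3,6,7,8}  (accept∈set)
'b' @ 2: {7,8,9}  (accept∈set)
'b' @ 3: {7,8,9}  (accept∈set)
'b' @ 4: {7,8,9}  (accept∈set)
'b' @ 5: {7,8,9}  (accept∈set)
after full input: {7,8,9}  (accept=7 in)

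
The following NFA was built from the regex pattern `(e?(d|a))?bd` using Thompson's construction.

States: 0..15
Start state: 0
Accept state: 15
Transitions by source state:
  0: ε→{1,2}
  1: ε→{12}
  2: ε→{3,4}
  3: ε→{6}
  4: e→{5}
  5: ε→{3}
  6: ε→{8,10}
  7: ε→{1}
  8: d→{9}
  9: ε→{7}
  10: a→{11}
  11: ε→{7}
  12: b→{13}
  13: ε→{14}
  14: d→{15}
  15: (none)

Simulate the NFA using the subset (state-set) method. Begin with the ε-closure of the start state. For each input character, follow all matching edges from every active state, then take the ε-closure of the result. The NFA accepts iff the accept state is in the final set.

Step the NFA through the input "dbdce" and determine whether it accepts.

S₀ = ε-closure({0}) = {0,1,2,3,4,6,8,10,12}
'd' @ 1: {1,7,9,12}
'b' @ 2: {13,14}
'd' @ 3: {15}  ✓accept
'c' @ 4: {}  — no active states
rest 'e' ignored (set empty)
end set {} — state 15 not in

Answer: REJECT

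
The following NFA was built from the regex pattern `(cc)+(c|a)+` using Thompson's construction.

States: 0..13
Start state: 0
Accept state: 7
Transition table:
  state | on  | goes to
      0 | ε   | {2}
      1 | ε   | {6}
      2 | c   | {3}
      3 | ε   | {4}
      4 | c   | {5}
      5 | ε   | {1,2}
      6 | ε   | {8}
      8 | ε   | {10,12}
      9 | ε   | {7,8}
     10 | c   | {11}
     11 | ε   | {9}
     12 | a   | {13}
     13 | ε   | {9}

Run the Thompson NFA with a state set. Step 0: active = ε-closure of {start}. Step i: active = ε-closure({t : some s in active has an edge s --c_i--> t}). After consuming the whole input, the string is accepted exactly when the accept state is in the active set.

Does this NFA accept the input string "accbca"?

initial (ε-close {0}): {0,2}
'a' @ 1: {}  — dead — no transitions
rest 'ccbca' ignored (set empty)
after full input: {}  (accept=7 not in)

Answer: REJECT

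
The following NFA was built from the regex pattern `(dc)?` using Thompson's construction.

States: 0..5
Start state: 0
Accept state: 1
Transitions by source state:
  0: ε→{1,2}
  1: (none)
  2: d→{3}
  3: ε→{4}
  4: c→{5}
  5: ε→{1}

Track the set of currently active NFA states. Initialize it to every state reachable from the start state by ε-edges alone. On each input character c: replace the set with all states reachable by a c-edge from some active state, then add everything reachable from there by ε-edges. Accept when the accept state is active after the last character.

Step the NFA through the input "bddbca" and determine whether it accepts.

Answer: REJECT

Trace:
initial (ε-close {0}): {0,1,2}
'b' @ 1: {}  — dead — no transitions
rest 'ddbca' ignored (set empty)
after full input: {}  (accept=1 not in)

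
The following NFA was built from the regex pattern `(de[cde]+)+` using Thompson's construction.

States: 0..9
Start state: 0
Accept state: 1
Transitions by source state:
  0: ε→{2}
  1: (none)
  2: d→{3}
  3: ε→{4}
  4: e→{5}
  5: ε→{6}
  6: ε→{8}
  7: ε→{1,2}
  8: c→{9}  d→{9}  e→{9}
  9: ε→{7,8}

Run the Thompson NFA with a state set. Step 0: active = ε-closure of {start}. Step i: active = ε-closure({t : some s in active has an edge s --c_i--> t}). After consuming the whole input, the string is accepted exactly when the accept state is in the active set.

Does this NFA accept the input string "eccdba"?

initial (ε-close {0}): {0,2}
'e' @ 1: {}  — dead — no transitions
rest 'ccdba' ignored (set empty)
end set {} — state 1 not in

Answer: REJECT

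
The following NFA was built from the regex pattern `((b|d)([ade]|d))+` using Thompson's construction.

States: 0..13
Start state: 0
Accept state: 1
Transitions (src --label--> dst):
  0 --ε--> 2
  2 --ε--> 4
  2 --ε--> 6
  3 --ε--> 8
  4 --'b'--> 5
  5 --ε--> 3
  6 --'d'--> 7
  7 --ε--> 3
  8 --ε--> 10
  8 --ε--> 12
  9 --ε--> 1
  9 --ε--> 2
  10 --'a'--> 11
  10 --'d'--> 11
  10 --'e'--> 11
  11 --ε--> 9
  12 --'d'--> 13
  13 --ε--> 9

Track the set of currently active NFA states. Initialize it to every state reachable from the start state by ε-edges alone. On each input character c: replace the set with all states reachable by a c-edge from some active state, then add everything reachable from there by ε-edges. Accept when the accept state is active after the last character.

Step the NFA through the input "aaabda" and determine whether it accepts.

Answer: REJECT

Derivation:
start: ε-closure({0}) = {0,2,4,6}
'a' @ 1: {}  — dead — no transitions
rest 'aabda' ignored (set empty)
final: {}; accept 1 not in set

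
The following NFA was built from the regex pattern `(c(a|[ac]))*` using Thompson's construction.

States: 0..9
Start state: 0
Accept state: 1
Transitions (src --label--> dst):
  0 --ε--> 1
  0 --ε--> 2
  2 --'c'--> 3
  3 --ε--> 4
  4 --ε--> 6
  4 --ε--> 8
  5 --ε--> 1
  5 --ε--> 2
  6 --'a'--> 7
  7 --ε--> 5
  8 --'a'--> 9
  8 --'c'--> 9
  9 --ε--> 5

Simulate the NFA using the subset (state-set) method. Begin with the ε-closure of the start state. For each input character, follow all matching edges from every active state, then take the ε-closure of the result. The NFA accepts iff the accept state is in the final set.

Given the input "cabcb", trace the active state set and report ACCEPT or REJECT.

S₀ = ε-closure({0}) = {0,1,2}
'c' @ 1: {3,4,6,8}
'a' @ 2: {1,2,5,7,9}  [accepting]
'b' @ 3: {}  — no active states
rest 'cb' ignored (set empty)
end set {} — state 1 not in

Answer: REJECT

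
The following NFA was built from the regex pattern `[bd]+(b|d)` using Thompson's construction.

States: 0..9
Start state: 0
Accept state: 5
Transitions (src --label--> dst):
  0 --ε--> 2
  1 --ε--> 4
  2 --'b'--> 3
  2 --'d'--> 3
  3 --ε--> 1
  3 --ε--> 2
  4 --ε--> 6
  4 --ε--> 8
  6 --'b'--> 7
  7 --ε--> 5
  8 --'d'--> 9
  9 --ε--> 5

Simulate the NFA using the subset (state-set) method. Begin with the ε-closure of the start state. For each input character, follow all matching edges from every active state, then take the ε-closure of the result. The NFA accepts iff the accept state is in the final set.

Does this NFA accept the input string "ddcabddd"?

start: ε-closure({0}) = {0,2}
'd' @ 1: {1,2,3,4,6,8}
'd' @ 2: {1,2,3,4,5,6,8,9}  ✓accept
'c' @ 3: {}  — state set empty
rest 'abddd' ignored (set empty)
end set {} — state 5 not in

Answer: REJECT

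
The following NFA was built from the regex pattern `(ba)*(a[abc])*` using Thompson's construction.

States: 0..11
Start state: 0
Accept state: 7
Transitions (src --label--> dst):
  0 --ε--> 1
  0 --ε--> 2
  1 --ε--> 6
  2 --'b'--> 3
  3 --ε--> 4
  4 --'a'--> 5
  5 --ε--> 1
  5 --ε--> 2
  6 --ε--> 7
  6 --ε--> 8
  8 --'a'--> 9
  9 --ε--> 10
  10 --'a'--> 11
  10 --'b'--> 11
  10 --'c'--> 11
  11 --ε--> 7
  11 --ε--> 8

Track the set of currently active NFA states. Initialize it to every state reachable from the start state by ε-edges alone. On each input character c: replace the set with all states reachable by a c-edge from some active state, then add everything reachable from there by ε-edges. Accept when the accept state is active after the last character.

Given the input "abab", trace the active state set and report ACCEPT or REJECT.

S₀ = ε-closure({0}) = {0,1,2,6,7,8}
'a' @ 1: {9,10}
'b' @ 2: {7,8,11}  (accept∈set)
'a' @ 3: {9,10}
'b' @ 4: {7,8,11}  (accept∈set)
after full input: {7,8,11}  (accept=7 in)

Answer: ACCEPT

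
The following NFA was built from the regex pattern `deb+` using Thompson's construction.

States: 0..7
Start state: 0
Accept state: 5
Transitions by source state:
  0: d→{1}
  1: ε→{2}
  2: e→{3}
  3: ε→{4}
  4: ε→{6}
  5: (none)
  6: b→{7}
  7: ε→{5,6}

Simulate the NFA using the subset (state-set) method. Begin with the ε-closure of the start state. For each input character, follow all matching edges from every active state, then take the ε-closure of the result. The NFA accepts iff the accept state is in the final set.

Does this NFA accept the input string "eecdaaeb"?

initial (ε-close {0}): {0}
'e' @ 1: {}  — state set empty
rest 'ecdaaeb' ignored (set empty)
final: {}; accept 5 not in set

Answer: REJECT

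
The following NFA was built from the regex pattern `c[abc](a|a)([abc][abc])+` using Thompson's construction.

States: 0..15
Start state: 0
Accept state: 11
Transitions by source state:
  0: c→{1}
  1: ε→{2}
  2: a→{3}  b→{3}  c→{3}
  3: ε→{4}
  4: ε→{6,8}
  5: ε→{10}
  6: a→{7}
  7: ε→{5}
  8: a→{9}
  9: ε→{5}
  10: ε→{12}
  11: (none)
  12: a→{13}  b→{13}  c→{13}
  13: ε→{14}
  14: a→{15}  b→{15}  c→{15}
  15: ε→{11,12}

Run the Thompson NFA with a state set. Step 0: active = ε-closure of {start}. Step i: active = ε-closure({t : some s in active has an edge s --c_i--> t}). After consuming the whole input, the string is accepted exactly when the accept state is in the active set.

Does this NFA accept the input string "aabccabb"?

S₀ = ε-closure({0}) = {0}
'a' @ 1: {}  — no active states
rest 'abccabb' ignored (set empty)
final: {}; accept 11 not in set

Answer: REJECT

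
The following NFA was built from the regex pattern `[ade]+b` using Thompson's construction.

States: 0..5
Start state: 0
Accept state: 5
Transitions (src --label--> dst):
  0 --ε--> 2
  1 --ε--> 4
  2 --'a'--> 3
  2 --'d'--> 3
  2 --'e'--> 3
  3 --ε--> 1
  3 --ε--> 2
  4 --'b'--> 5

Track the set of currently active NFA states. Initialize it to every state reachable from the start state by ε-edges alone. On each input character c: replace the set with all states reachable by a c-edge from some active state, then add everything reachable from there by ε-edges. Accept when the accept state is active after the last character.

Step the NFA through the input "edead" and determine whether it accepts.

initial (ε-close {0}): {0,2}
'e' @ 1: {1,2,3,4}
'd' @ 2: {1,2,3,4}
'e' @ 3: {1,2,3,4}
'a' @ 4: {1,2,3,4}
'd' @ 5: {1,2,3,4}
after full input: {1,2,3,4}  (accept=5 not in)

Answer: REJECT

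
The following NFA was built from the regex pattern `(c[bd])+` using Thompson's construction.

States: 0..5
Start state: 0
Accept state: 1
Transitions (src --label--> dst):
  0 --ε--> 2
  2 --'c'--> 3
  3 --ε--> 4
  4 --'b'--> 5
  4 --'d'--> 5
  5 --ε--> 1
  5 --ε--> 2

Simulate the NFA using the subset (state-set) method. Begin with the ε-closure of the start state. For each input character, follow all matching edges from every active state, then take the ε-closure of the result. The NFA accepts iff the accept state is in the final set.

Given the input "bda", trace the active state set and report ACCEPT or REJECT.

Answer: REJECT

Trace:
start: ε-closure({0}) = {0,2}
'b' @ 1: {}  — no active states
rest 'da' ignored (set empty)
after full input: {}  (accept=1 not in)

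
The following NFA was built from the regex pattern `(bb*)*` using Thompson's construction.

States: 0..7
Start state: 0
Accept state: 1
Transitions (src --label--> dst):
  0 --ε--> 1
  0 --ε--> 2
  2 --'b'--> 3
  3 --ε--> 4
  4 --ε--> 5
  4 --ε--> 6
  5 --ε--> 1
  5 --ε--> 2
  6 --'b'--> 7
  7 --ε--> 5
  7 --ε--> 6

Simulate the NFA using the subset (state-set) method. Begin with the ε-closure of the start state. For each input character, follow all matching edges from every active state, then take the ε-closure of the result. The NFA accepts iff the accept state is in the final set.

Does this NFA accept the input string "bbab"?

S₀ = ε-closure({0}) = {0,1,2}
'b' @ 1: {1,2,3,4,5,6}  (accept∈set)
'b' @ 2: {1,2,3,4,5,6,7}  (accept∈set)
'a' @ 3: {}  — state set empty
rest 'b' ignored (set empty)
final: {}; accept 1 not in set

Answer: REJECT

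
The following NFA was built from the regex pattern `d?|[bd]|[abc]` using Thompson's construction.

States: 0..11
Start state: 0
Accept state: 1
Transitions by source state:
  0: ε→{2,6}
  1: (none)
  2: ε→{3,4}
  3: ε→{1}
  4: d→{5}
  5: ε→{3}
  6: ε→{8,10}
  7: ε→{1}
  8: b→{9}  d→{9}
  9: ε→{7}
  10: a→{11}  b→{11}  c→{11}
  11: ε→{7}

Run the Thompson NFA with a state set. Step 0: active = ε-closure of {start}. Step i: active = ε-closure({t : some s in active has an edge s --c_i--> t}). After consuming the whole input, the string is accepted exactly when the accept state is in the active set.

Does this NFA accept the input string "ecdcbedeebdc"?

Answer: REJECT

Derivation:
initial (ε-close {0}): {0,1,2,3,4,6,8,10}
'e' @ 1: {}  — dead — no transitions
rest 'cdcbedeebdc' ignored (set empty)
after full input: {}  (accept=1 not in)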